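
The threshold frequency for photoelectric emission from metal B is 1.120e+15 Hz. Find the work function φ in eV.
4.63 eV

At the threshold frequency, photon energy equals work function:
φ = hf₀

Calculating:
φ = (6.626×10⁻³⁴ J·s)(1.120e+15 Hz)
φ = 4.63 eV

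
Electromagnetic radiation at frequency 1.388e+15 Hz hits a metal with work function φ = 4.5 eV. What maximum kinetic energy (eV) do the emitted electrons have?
1.2403 eV

Using Einstein's photoelectric equation: KE_max = hf - φ

First, calculate the photon energy:
E_photon = hf = (6.626×10⁻³⁴ J·s)(1.388e+15 Hz)
E_photon = 5.7403 eV

Then, the maximum kinetic energy:
KE_max = E_photon - φ = 5.7403 eV - 4.5 eV = 1.2403 eV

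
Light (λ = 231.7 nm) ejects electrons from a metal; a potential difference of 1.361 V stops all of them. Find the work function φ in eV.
3.99 eV

The stopping potential gives the maximum kinetic energy: KE_max = eV_s = 1.361 eV

From Einstein's photoelectric equation: KE_max = hc/λ - φ
Rearranging: φ = hc/λ - KE_max

Calculate photon energy:
E_photon = hc/λ = (6.626×10⁻³⁴ J·s)(3×10⁸ m/s) / (231.7×10⁻⁹ m) = 5.3511 eV

Therefore:
φ = 5.3511 - 1.361 = 3.99 eV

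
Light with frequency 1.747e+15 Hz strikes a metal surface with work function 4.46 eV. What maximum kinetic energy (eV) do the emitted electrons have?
2.7650 eV

Using Einstein's photoelectric equation: KE_max = hf - φ

First, calculate the photon energy:
E_photon = hf = (6.626×10⁻³⁴ J·s)(1.747e+15 Hz)
E_photon = 7.2250 eV

Then, the maximum kinetic energy:
KE_max = E_photon - φ = 7.2250 eV - 4.46 eV = 2.7650 eV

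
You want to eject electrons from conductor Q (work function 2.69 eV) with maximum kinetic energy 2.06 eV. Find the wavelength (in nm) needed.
261.02 nm

From Einstein's equation: KE_max = hc/λ - φ

Rearranging for λ:
hc/λ = KE_max + φ
λ = hc/(KE_max + φ)

Required photon energy:
E_photon = KE_max + φ = 2.06 + 2.69 = 4.75 eV

Required wavelength:
λ = hc/E_photon = (6.626×10⁻³⁴)(3×10⁸) / (4.75 × 1.602×10⁻¹⁹)
λ = 261.02 nm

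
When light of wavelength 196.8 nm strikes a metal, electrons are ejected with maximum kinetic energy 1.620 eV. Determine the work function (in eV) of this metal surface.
4.68 eV

From Einstein's photoelectric equation: KE_max = hf - φ = hc/λ - φ

Rearranging for φ:
φ = hc/λ - KE_max

Calculate photon energy:
E_photon = hc/λ = 6.3000 eV

Therefore:
φ = 6.3000 - 1.620 = 4.68 eV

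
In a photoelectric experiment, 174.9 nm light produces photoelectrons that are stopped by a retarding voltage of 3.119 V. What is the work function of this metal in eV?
3.97 eV

The stopping potential gives the maximum kinetic energy: KE_max = eV_s = 3.119 eV

From Einstein's photoelectric equation: KE_max = hc/λ - φ
Rearranging: φ = hc/λ - KE_max

Calculate photon energy:
E_photon = hc/λ = (6.626×10⁻³⁴ J·s)(3×10⁸ m/s) / (174.9×10⁻⁹ m) = 7.0889 eV

Therefore:
φ = 7.0889 - 3.119 = 3.97 eV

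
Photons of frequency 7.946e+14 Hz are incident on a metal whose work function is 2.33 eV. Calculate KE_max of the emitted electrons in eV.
0.9562 eV

Using Einstein's photoelectric equation: KE_max = hf - φ

First, calculate the photon energy:
E_photon = hf = (6.626×10⁻³⁴ J·s)(7.946e+14 Hz)
E_photon = 3.2862 eV

Then, the maximum kinetic energy:
KE_max = E_photon - φ = 3.2862 eV - 2.33 eV = 0.9562 eV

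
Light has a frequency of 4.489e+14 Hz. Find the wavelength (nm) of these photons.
667.84 nm

Using the wave equation: c = fλ

Solving for wavelength:
λ = c/f = (3×10⁸ m/s) / (4.489e+14 Hz)
λ = 667.84 nm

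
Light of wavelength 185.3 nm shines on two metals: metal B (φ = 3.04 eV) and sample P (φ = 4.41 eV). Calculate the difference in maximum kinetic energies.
1.3700 eV

Using KE_max = hc/λ - φ for each metal:

Photon energy: E = hc/λ = 6.6910 eV

For metal B (φ₁ = 3.04 eV):
KE₁ = E - φ₁ = 6.6910 - 3.04 = 3.6510 eV

For sample P (φ₂ = 4.41 eV):
KE₂ = E - φ₂ = 6.6910 - 4.41 = 2.2810 eV

Difference:
ΔKE = KE₁ - KE₂ = 3.6510 - 2.2810 = 1.3700 eV

Note: The difference equals the difference in work functions: 4.41 - 3.04 = 1.37 eV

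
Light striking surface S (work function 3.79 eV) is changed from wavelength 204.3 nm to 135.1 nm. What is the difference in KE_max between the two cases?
3.1085 eV

Using Einstein's equation: KE_max = hc/λ - φ

For λ₁ = 204.3 nm:
KE₁ = hc/λ₁ - φ = 6.0687 - 3.79 = 2.2787 eV

For λ₂ = 135.1 nm:
KE₂ = hc/λ₂ - φ = 9.1772 - 3.79 = 5.3872 eV

Change in KE:
ΔKE = KE₂ - KE₁ = 5.3872 - 2.2787 = 3.1085 eV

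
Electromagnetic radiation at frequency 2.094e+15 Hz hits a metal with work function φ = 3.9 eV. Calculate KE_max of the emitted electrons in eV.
4.7601 eV

Using Einstein's photoelectric equation: KE_max = hf - φ

First, calculate the photon energy:
E_photon = hf = (6.626×10⁻³⁴ J·s)(2.094e+15 Hz)
E_photon = 8.6601 eV

Then, the maximum kinetic energy:
KE_max = E_photon - φ = 8.6601 eV - 3.9 eV = 4.7601 eV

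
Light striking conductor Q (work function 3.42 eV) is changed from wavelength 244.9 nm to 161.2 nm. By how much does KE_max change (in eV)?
2.6287 eV

Using Einstein's equation: KE_max = hc/λ - φ

For λ₁ = 244.9 nm:
KE₁ = hc/λ₁ - φ = 5.0626 - 3.42 = 1.6426 eV

For λ₂ = 161.2 nm:
KE₂ = hc/λ₂ - φ = 7.6913 - 3.42 = 4.2713 eV

Change in KE:
ΔKE = KE₂ - KE₁ = 4.2713 - 1.6426 = 2.6287 eV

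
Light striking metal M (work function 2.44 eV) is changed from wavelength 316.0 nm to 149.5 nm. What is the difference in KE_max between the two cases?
4.3697 eV

Using Einstein's equation: KE_max = hc/λ - φ

For λ₁ = 316.0 nm:
KE₁ = hc/λ₁ - φ = 3.9236 - 2.44 = 1.4836 eV

For λ₂ = 149.5 nm:
KE₂ = hc/λ₂ - φ = 8.2933 - 2.44 = 5.8533 eV

Change in KE:
ΔKE = KE₂ - KE₁ = 5.8533 - 1.4836 = 4.3697 eV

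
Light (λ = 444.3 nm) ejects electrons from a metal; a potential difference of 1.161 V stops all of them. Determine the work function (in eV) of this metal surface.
1.63 eV

The stopping potential gives the maximum kinetic energy: KE_max = eV_s = 1.161 eV

From Einstein's photoelectric equation: KE_max = hc/λ - φ
Rearranging: φ = hc/λ - KE_max

Calculate photon energy:
E_photon = hc/λ = (6.626×10⁻³⁴ J·s)(3×10⁸ m/s) / (444.3×10⁻⁹ m) = 2.7906 eV

Therefore:
φ = 2.7906 - 1.161 = 1.63 eV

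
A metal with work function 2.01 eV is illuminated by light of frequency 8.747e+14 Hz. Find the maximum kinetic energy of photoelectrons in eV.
1.6075 eV

Using Einstein's photoelectric equation: KE_max = hf - φ

First, calculate the photon energy:
E_photon = hf = (6.626×10⁻³⁴ J·s)(8.747e+14 Hz)
E_photon = 3.6175 eV

Then, the maximum kinetic energy:
KE_max = E_photon - φ = 3.6175 eV - 2.01 eV = 1.6075 eV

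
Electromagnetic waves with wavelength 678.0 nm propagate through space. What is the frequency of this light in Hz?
4.4217e+14 Hz

Using the wave equation: c = fλ

Solving for frequency:
f = c/λ = (3×10⁸ m/s) / (678.0×10⁻⁹ m)
f = 4.4217e+14 Hz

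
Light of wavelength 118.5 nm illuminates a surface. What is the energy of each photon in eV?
10.4628 eV

Using E = hf = hc/λ:

E = hc/λ = (6.626×10⁻³⁴ J·s)(3×10⁸ m/s) / (118.5×10⁻⁹ m)
E = 10.4628 eV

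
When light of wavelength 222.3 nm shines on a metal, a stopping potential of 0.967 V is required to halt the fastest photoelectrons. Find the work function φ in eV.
4.61 eV

The stopping potential gives the maximum kinetic energy: KE_max = eV_s = 0.967 eV

From Einstein's photoelectric equation: KE_max = hc/λ - φ
Rearranging: φ = hc/λ - KE_max

Calculate photon energy:
E_photon = hc/λ = (6.626×10⁻³⁴ J·s)(3×10⁸ m/s) / (222.3×10⁻⁹ m) = 5.5773 eV

Therefore:
φ = 5.5773 - 0.967 = 4.61 eV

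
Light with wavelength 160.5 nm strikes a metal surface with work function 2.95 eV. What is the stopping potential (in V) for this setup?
4.7749 V

The stopping potential V_s satisfies: eV_s = KE_max

First, find KE_max using Einstein's equation:
E_photon = hc/λ = 7.7249 eV
KE_max = E_photon - φ = 7.7249 - 2.95 = 4.7749 eV

Since eV_s = KE_max:
V_s = KE_max/e = 4.7749 V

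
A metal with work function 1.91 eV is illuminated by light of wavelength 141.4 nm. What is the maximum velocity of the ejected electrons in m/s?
1.5532e+06 m/s

First, find the maximum kinetic energy:
E_photon = hc/λ = 8.7683 eV
KE_max = E_photon - φ = 8.7683 - 1.91 = 6.8583 eV

Convert to Joules: KE_max = 6.8583 × 1.602×10⁻¹⁹ J = 1.0988e-18 J

Then use KE = ½mv² to find velocity:
v = √(2·KE/m) = √(2 × 1.0988e-18 J / 9.109e-31 kg)
v = 1.5532e+06 m/s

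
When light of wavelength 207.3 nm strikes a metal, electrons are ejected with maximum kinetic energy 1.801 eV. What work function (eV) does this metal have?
4.18 eV

From Einstein's photoelectric equation: KE_max = hf - φ = hc/λ - φ

Rearranging for φ:
φ = hc/λ - KE_max

Calculate photon energy:
E_photon = hc/λ = 5.9809 eV

Therefore:
φ = 5.9809 - 1.801 = 4.18 eV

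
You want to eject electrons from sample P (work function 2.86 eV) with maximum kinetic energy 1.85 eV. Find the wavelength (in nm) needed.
263.24 nm

From Einstein's equation: KE_max = hc/λ - φ

Rearranging for λ:
hc/λ = KE_max + φ
λ = hc/(KE_max + φ)

Required photon energy:
E_photon = KE_max + φ = 1.85 + 2.86 = 4.71 eV

Required wavelength:
λ = hc/E_photon = (6.626×10⁻³⁴)(3×10⁸) / (4.71 × 1.602×10⁻¹⁹)
λ = 263.24 nm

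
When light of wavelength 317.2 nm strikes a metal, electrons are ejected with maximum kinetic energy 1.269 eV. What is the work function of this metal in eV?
2.64 eV

From Einstein's photoelectric equation: KE_max = hf - φ = hc/λ - φ

Rearranging for φ:
φ = hc/λ - KE_max

Calculate photon energy:
E_photon = hc/λ = 3.9087 eV

Therefore:
φ = 3.9087 - 1.269 = 2.64 eV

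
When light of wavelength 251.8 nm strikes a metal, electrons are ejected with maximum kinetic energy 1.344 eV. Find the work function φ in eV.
3.58 eV

From Einstein's photoelectric equation: KE_max = hf - φ = hc/λ - φ

Rearranging for φ:
φ = hc/λ - KE_max

Calculate photon energy:
E_photon = hc/λ = 4.9239 eV

Therefore:
φ = 4.9239 - 1.344 = 3.58 eV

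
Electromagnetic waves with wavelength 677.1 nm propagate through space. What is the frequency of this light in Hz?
4.4276e+14 Hz

Using the wave equation: c = fλ

Solving for frequency:
f = c/λ = (3×10⁸ m/s) / (677.1×10⁻⁹ m)
f = 4.4276e+14 Hz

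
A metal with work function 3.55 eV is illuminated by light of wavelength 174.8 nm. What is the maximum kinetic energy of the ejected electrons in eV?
3.5429 eV

Using Einstein's photoelectric equation: KE_max = hf - φ = hc/λ - φ

First, calculate the photon energy:
E_photon = hc/λ = (6.626×10⁻³⁴ J·s)(3×10⁸ m/s) / (174.8×10⁻⁹ m)
E_photon = 7.0929 eV

Then, the maximum kinetic energy:
KE_max = E_photon - φ = 7.0929 eV - 3.55 eV = 3.5429 eV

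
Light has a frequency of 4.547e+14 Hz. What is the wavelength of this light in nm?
659.32 nm

Using the wave equation: c = fλ

Solving for wavelength:
λ = c/f = (3×10⁸ m/s) / (4.547e+14 Hz)
λ = 659.32 nm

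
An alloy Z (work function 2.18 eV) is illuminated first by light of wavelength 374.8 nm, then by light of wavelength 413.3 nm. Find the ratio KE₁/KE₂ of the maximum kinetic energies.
1.3759

Using Einstein's equation: KE_max = hc/λ - φ

For λ₁ = 374.8 nm:
E₁ = hc/λ₁ = 3.3080 eV
KE₁ = E₁ - φ = 3.3080 - 2.18 = 1.1280 eV

For λ₂ = 413.3 nm:
E₂ = hc/λ₂ = 2.9999 eV
KE₂ = E₂ - φ = 2.9999 - 2.18 = 0.8199 eV

Ratio: KE₁/KE₂ = 1.1280/0.8199 = 1.3759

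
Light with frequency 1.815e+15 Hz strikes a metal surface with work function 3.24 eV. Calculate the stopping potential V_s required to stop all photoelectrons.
4.2662 V

The stopping potential V_s satisfies: eV_s = KE_max

First, find KE_max using Einstein's equation:
E_photon = hf = (6.626×10⁻³⁴ J·s)(1.815e+15 Hz) = 7.5062 eV
KE_max = E_photon - φ = 7.5062 - 3.24 = 4.2662 eV

Since eV_s = KE_max:
V_s = KE_max/e = 4.2662 V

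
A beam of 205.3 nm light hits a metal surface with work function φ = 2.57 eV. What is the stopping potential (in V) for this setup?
3.4692 V

The stopping potential V_s satisfies: eV_s = KE_max

First, find KE_max using Einstein's equation:
E_photon = hc/λ = 6.0392 eV
KE_max = E_photon - φ = 6.0392 - 2.57 = 3.4692 eV

Since eV_s = KE_max:
V_s = KE_max/e = 3.4692 V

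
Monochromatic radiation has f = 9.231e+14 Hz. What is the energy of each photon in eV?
3.8176 eV

Using E = hf:

E = hf = (6.626×10⁻³⁴ J·s)(9.231e+14 Hz)
E = 3.8176 eV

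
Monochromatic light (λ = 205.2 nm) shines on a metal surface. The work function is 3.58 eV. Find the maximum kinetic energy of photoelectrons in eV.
2.4621 eV

Using Einstein's photoelectric equation: KE_max = hf - φ = hc/λ - φ

First, calculate the photon energy:
E_photon = hc/λ = (6.626×10⁻³⁴ J·s)(3×10⁸ m/s) / (205.2×10⁻⁹ m)
E_photon = 6.0421 eV

Then, the maximum kinetic energy:
KE_max = E_photon - φ = 6.0421 eV - 3.58 eV = 2.4621 eV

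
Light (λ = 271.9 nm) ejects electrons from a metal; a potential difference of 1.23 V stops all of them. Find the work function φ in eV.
3.33 eV

The stopping potential gives the maximum kinetic energy: KE_max = eV_s = 1.23 eV

From Einstein's photoelectric equation: KE_max = hc/λ - φ
Rearranging: φ = hc/λ - KE_max

Calculate photon energy:
E_photon = hc/λ = (6.626×10⁻³⁴ J·s)(3×10⁸ m/s) / (271.9×10⁻⁹ m) = 4.5599 eV

Therefore:
φ = 4.5599 - 1.23 = 3.33 eV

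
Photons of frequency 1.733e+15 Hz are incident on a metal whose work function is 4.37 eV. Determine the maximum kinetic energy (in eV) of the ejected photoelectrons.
2.7971 eV

Using Einstein's photoelectric equation: KE_max = hf - φ

First, calculate the photon energy:
E_photon = hf = (6.626×10⁻³⁴ J·s)(1.733e+15 Hz)
E_photon = 7.1671 eV

Then, the maximum kinetic energy:
KE_max = E_photon - φ = 7.1671 eV - 4.37 eV = 2.7971 eV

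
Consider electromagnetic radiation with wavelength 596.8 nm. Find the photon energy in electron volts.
2.0775 eV

Using E = hf = hc/λ:

E = hc/λ = (6.626×10⁻³⁴ J·s)(3×10⁸ m/s) / (596.8×10⁻⁹ m)
E = 2.0775 eV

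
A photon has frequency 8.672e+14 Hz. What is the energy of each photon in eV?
3.5865 eV

Using E = hf:

E = hf = (6.626×10⁻³⁴ J·s)(8.672e+14 Hz)
E = 3.5865 eV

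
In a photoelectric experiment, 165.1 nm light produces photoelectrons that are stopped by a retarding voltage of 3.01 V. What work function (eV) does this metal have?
4.50 eV

The stopping potential gives the maximum kinetic energy: KE_max = eV_s = 3.01 eV

From Einstein's photoelectric equation: KE_max = hc/λ - φ
Rearranging: φ = hc/λ - KE_max

Calculate photon energy:
E_photon = hc/λ = (6.626×10⁻³⁴ J·s)(3×10⁸ m/s) / (165.1×10⁻⁹ m) = 7.5096 eV

Therefore:
φ = 7.5096 - 3.01 = 4.50 eV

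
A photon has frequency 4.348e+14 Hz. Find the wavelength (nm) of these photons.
689.50 nm

Using the wave equation: c = fλ

Solving for wavelength:
λ = c/f = (3×10⁸ m/s) / (4.348e+14 Hz)
λ = 689.50 nm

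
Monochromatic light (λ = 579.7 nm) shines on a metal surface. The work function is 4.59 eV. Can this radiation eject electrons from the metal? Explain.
No

For photoemission, the photon energy must exceed the work function.

Photon energy: E = hc/λ = 2.1388 eV
Work function: φ = 4.59 eV

Since E_photon (2.1388 eV) < φ (4.59 eV), photoemission will NOT occur.
The threshold wavelength is λ₀ = hc/φ = 270.1 nm.
Since 579.7 nm > 270.1 nm, the photons lack sufficient energy.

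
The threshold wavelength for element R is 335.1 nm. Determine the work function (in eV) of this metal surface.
3.70 eV

At the threshold wavelength, photon energy equals work function:
φ = hc/λ₀

Calculating:
φ = (6.626×10⁻³⁴ J·s)(3×10⁸ m/s) / (335.1×10⁻⁹ m)
φ = 3.70 eV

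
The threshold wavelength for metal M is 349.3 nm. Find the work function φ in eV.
3.55 eV

At the threshold wavelength, photon energy equals work function:
φ = hc/λ₀

Calculating:
φ = (6.626×10⁻³⁴ J·s)(3×10⁸ m/s) / (349.3×10⁻⁹ m)
φ = 3.55 eV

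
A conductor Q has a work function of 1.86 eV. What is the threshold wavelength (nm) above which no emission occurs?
666.58 nm

The threshold wavelength is when the photon energy equals the work function:
hc/λ₀ = φ

Solving for λ₀:
λ₀ = hc/φ = (6.626×10⁻³⁴ J·s)(3×10⁸ m/s) / (1.86 eV × 1.602×10⁻¹⁹ J/eV)
λ₀ = 666.58 nm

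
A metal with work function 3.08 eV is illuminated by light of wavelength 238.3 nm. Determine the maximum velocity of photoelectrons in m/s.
8.6414e+05 m/s

First, find the maximum kinetic energy:
E_photon = hc/λ = 5.2029 eV
KE_max = E_photon - φ = 5.2029 - 3.08 = 2.1229 eV

Convert to Joules: KE_max = 2.1229 × 1.602×10⁻¹⁹ J = 3.4012e-19 J

Then use KE = ½mv² to find velocity:
v = √(2·KE/m) = √(2 × 3.4012e-19 J / 9.109e-31 kg)
v = 8.6414e+05 m/s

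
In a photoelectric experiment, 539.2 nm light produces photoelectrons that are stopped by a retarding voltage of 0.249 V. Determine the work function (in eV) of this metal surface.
2.05 eV

The stopping potential gives the maximum kinetic energy: KE_max = eV_s = 0.249 eV

From Einstein's photoelectric equation: KE_max = hc/λ - φ
Rearranging: φ = hc/λ - KE_max

Calculate photon energy:
E_photon = hc/λ = (6.626×10⁻³⁴ J·s)(3×10⁸ m/s) / (539.2×10⁻⁹ m) = 2.2994 eV

Therefore:
φ = 2.2994 - 0.249 = 2.05 eV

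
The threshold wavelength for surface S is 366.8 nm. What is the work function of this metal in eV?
3.38 eV

At the threshold wavelength, photon energy equals work function:
φ = hc/λ₀

Calculating:
φ = (6.626×10⁻³⁴ J·s)(3×10⁸ m/s) / (366.8×10⁻⁹ m)
φ = 3.38 eV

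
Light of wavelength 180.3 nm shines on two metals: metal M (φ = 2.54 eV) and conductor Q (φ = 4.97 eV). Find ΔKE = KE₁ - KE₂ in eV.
2.4300 eV

Using KE_max = hc/λ - φ for each metal:

Photon energy: E = hc/λ = 6.8766 eV

For metal M (φ₁ = 2.54 eV):
KE₁ = E - φ₁ = 6.8766 - 2.54 = 4.3366 eV

For conductor Q (φ₂ = 4.97 eV):
KE₂ = E - φ₂ = 6.8766 - 4.97 = 1.9066 eV

Difference:
ΔKE = KE₁ - KE₂ = 4.3366 - 1.9066 = 2.4300 eV

Note: The difference equals the difference in work functions: 4.97 - 2.54 = 2.43 eV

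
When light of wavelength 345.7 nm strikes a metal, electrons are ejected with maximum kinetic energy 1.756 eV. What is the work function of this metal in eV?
1.83 eV

From Einstein's photoelectric equation: KE_max = hf - φ = hc/λ - φ

Rearranging for φ:
φ = hc/λ - KE_max

Calculate photon energy:
E_photon = hc/λ = 3.5865 eV

Therefore:
φ = 3.5865 - 1.756 = 1.83 eV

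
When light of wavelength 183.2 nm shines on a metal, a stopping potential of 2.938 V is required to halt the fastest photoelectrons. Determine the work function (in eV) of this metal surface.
3.83 eV

The stopping potential gives the maximum kinetic energy: KE_max = eV_s = 2.938 eV

From Einstein's photoelectric equation: KE_max = hc/λ - φ
Rearranging: φ = hc/λ - KE_max

Calculate photon energy:
E_photon = hc/λ = (6.626×10⁻³⁴ J·s)(3×10⁸ m/s) / (183.2×10⁻⁹ m) = 6.7677 eV

Therefore:
φ = 6.7677 - 2.938 = 3.83 eV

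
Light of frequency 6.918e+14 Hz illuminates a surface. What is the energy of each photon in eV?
2.8611 eV

Using E = hf:

E = hf = (6.626×10⁻³⁴ J·s)(6.918e+14 Hz)
E = 2.8611 eV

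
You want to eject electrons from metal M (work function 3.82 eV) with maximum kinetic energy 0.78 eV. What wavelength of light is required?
269.53 nm

From Einstein's equation: KE_max = hc/λ - φ

Rearranging for λ:
hc/λ = KE_max + φ
λ = hc/(KE_max + φ)

Required photon energy:
E_photon = KE_max + φ = 0.78 + 3.82 = 4.60 eV

Required wavelength:
λ = hc/E_photon = (6.626×10⁻³⁴)(3×10⁸) / (4.60 × 1.602×10⁻¹⁹)
λ = 269.53 nm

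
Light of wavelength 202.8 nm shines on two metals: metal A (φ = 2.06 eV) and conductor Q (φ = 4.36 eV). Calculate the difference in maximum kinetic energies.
2.3000 eV

Using KE_max = hc/λ - φ for each metal:

Photon energy: E = hc/λ = 6.1136 eV

For metal A (φ₁ = 2.06 eV):
KE₁ = E - φ₁ = 6.1136 - 2.06 = 4.0536 eV

For conductor Q (φ₂ = 4.36 eV):
KE₂ = E - φ₂ = 6.1136 - 4.36 = 1.7536 eV

Difference:
ΔKE = KE₁ - KE₂ = 4.0536 - 1.7536 = 2.3000 eV

Note: The difference equals the difference in work functions: 4.36 - 2.06 = 2.30 eV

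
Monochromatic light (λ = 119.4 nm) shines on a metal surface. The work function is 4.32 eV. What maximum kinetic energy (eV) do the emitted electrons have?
6.0639 eV

Using Einstein's photoelectric equation: KE_max = hf - φ = hc/λ - φ

First, calculate the photon energy:
E_photon = hc/λ = (6.626×10⁻³⁴ J·s)(3×10⁸ m/s) / (119.4×10⁻⁹ m)
E_photon = 10.3839 eV

Then, the maximum kinetic energy:
KE_max = E_photon - φ = 10.3839 eV - 4.32 eV = 6.0639 eV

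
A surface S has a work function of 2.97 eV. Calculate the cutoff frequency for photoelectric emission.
7.1814e+14 Hz

The threshold frequency is when the photon energy equals the work function:
hf₀ = φ

Solving for f₀:
f₀ = φ/h = (2.97 eV × 1.602×10⁻¹⁹ J/eV) / (6.626×10⁻³⁴ J·s)
f₀ = 7.1814e+14 Hz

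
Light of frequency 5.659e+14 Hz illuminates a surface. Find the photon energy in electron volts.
2.3404 eV

Using E = hf:

E = hf = (6.626×10⁻³⁴ J·s)(5.659e+14 Hz)
E = 2.3404 eV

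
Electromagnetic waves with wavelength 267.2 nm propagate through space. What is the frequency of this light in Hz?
1.1220e+15 Hz

Using the wave equation: c = fλ

Solving for frequency:
f = c/λ = (3×10⁸ m/s) / (267.2×10⁻⁹ m)
f = 1.1220e+15 Hz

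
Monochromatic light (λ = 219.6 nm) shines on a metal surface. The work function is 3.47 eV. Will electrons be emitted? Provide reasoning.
Yes

For photoemission, the photon energy must exceed the work function.

Photon energy: E = hc/λ = 5.6459 eV
Work function: φ = 3.47 eV

Since E_photon (5.6459 eV) > φ (3.47 eV), photoemission WILL occur.
The threshold wavelength is λ₀ = hc/φ = 357.3 nm.
Since 219.6 nm < 357.3 nm, the light has sufficient energy.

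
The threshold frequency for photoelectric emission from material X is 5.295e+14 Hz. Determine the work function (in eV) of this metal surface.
2.19 eV

At the threshold frequency, photon energy equals work function:
φ = hf₀

Calculating:
φ = (6.626×10⁻³⁴ J·s)(5.295e+14 Hz)
φ = 2.19 eV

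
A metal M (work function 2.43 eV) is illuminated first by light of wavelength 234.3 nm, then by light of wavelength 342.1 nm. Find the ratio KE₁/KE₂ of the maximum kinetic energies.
2.3963

Using Einstein's equation: KE_max = hc/λ - φ

For λ₁ = 234.3 nm:
E₁ = hc/λ₁ = 5.2917 eV
KE₁ = E₁ - φ = 5.2917 - 2.43 = 2.8617 eV

For λ₂ = 342.1 nm:
E₂ = hc/λ₂ = 3.6242 eV
KE₂ = E₂ - φ = 3.6242 - 2.43 = 1.1942 eV

Ratio: KE₁/KE₂ = 2.8617/1.1942 = 2.3963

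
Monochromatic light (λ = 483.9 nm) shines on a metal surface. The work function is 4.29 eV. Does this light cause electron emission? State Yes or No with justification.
No

For photoemission, the photon energy must exceed the work function.

Photon energy: E = hc/λ = 2.5622 eV
Work function: φ = 4.29 eV

Since E_photon (2.5622 eV) < φ (4.29 eV), photoemission will NOT occur.
The threshold wavelength is λ₀ = hc/φ = 289.0 nm.
Since 483.9 nm > 289.0 nm, the photons lack sufficient energy.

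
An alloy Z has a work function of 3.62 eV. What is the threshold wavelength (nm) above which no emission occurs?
342.50 nm

The threshold wavelength is when the photon energy equals the work function:
hc/λ₀ = φ

Solving for λ₀:
λ₀ = hc/φ = (6.626×10⁻³⁴ J·s)(3×10⁸ m/s) / (3.62 eV × 1.602×10⁻¹⁹ J/eV)
λ₀ = 342.50 nm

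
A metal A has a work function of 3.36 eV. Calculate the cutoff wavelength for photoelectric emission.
369.00 nm

The threshold wavelength is when the photon energy equals the work function:
hc/λ₀ = φ

Solving for λ₀:
λ₀ = hc/φ = (6.626×10⁻³⁴ J·s)(3×10⁸ m/s) / (3.36 eV × 1.602×10⁻¹⁹ J/eV)
λ₀ = 369.00 nm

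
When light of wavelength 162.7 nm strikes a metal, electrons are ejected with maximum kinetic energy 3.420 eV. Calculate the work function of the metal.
4.20 eV

From Einstein's photoelectric equation: KE_max = hf - φ = hc/λ - φ

Rearranging for φ:
φ = hc/λ - KE_max

Calculate photon energy:
E_photon = hc/λ = 7.6204 eV

Therefore:
φ = 7.6204 - 3.420 = 4.20 eV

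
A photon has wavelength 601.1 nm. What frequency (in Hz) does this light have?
4.9874e+14 Hz

Using the wave equation: c = fλ

Solving for frequency:
f = c/λ = (3×10⁸ m/s) / (601.1×10⁻⁹ m)
f = 4.9874e+14 Hz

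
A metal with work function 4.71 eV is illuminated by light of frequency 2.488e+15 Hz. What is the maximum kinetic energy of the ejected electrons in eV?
5.5795 eV

Using Einstein's photoelectric equation: KE_max = hf - φ

First, calculate the photon energy:
E_photon = hf = (6.626×10⁻³⁴ J·s)(2.488e+15 Hz)
E_photon = 10.2895 eV

Then, the maximum kinetic energy:
KE_max = E_photon - φ = 10.2895 eV - 4.71 eV = 5.5795 eV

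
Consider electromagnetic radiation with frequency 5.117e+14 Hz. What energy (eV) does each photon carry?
2.1162 eV

Using E = hf:

E = hf = (6.626×10⁻³⁴ J·s)(5.117e+14 Hz)
E = 2.1162 eV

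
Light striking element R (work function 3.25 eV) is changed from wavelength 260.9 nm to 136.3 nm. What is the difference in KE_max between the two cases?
4.3442 eV

Using Einstein's equation: KE_max = hc/λ - φ

For λ₁ = 260.9 nm:
KE₁ = hc/λ₁ - φ = 4.7522 - 3.25 = 1.5022 eV

For λ₂ = 136.3 nm:
KE₂ = hc/λ₂ - φ = 9.0964 - 3.25 = 5.8464 eV

Change in KE:
ΔKE = KE₂ - KE₁ = 5.8464 - 1.5022 = 4.3442 eV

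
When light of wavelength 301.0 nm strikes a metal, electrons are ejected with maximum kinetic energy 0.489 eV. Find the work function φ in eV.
3.63 eV

From Einstein's photoelectric equation: KE_max = hf - φ = hc/λ - φ

Rearranging for φ:
φ = hc/λ - KE_max

Calculate photon energy:
E_photon = hc/λ = 4.1191 eV

Therefore:
φ = 4.1191 - 0.489 = 3.63 eV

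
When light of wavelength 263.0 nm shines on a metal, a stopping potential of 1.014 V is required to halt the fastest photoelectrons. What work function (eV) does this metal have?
3.70 eV

The stopping potential gives the maximum kinetic energy: KE_max = eV_s = 1.014 eV

From Einstein's photoelectric equation: KE_max = hc/λ - φ
Rearranging: φ = hc/λ - KE_max

Calculate photon energy:
E_photon = hc/λ = (6.626×10⁻³⁴ J·s)(3×10⁸ m/s) / (263.0×10⁻⁹ m) = 4.7142 eV

Therefore:
φ = 4.7142 - 1.014 = 3.70 eV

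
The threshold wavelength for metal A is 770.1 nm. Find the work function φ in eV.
1.61 eV

At the threshold wavelength, photon energy equals work function:
φ = hc/λ₀

Calculating:
φ = (6.626×10⁻³⁴ J·s)(3×10⁸ m/s) / (770.1×10⁻⁹ m)
φ = 1.61 eV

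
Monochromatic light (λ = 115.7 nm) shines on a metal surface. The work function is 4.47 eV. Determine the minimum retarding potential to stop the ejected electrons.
6.2460 V

The stopping potential V_s satisfies: eV_s = KE_max

First, find KE_max using Einstein's equation:
E_photon = hc/λ = 10.7160 eV
KE_max = E_photon - φ = 10.7160 - 4.47 = 6.2460 eV

Since eV_s = KE_max:
V_s = KE_max/e = 6.2460 V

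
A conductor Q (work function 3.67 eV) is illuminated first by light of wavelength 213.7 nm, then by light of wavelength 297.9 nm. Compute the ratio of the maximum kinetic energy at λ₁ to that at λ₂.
4.3334

Using Einstein's equation: KE_max = hc/λ - φ

For λ₁ = 213.7 nm:
E₁ = hc/λ₁ = 5.8018 eV
KE₁ = E₁ - φ = 5.8018 - 3.67 = 2.1318 eV

For λ₂ = 297.9 nm:
E₂ = hc/λ₂ = 4.1619 eV
KE₂ = E₂ - φ = 4.1619 - 3.67 = 0.4919 eV

Ratio: KE₁/KE₂ = 2.1318/0.4919 = 4.3334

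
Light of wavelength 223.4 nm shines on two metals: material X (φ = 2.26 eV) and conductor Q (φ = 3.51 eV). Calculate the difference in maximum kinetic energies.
1.2500 eV

Using KE_max = hc/λ - φ for each metal:

Photon energy: E = hc/λ = 5.5499 eV

For material X (φ₁ = 2.26 eV):
KE₁ = E - φ₁ = 5.5499 - 2.26 = 3.2899 eV

For conductor Q (φ₂ = 3.51 eV):
KE₂ = E - φ₂ = 5.5499 - 3.51 = 2.0399 eV

Difference:
ΔKE = KE₁ - KE₂ = 3.2899 - 2.0399 = 1.2500 eV

Note: The difference equals the difference in work functions: 3.51 - 2.26 = 1.25 eV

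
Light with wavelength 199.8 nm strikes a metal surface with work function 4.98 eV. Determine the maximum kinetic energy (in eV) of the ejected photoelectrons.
1.2254 eV

Using Einstein's photoelectric equation: KE_max = hf - φ = hc/λ - φ

First, calculate the photon energy:
E_photon = hc/λ = (6.626×10⁻³⁴ J·s)(3×10⁸ m/s) / (199.8×10⁻⁹ m)
E_photon = 6.2054 eV

Then, the maximum kinetic energy:
KE_max = E_photon - φ = 6.2054 eV - 4.98 eV = 1.2254 eV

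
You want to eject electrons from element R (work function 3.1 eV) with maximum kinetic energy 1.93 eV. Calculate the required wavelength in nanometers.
246.49 nm

From Einstein's equation: KE_max = hc/λ - φ

Rearranging for λ:
hc/λ = KE_max + φ
λ = hc/(KE_max + φ)

Required photon energy:
E_photon = KE_max + φ = 1.93 + 3.1 = 5.03 eV

Required wavelength:
λ = hc/E_photon = (6.626×10⁻³⁴)(3×10⁸) / (5.03 × 1.602×10⁻¹⁹)
λ = 246.49 nm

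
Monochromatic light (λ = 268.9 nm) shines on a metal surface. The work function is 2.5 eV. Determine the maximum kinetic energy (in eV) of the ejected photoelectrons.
2.1108 eV

Using Einstein's photoelectric equation: KE_max = hf - φ = hc/λ - φ

First, calculate the photon energy:
E_photon = hc/λ = (6.626×10⁻³⁴ J·s)(3×10⁸ m/s) / (268.9×10⁻⁹ m)
E_photon = 4.6108 eV

Then, the maximum kinetic energy:
KE_max = E_photon - φ = 4.6108 eV - 2.5 eV = 2.1108 eV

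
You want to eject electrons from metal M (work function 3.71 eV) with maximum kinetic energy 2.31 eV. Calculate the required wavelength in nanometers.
205.95 nm

From Einstein's equation: KE_max = hc/λ - φ

Rearranging for λ:
hc/λ = KE_max + φ
λ = hc/(KE_max + φ)

Required photon energy:
E_photon = KE_max + φ = 2.31 + 3.71 = 6.02 eV

Required wavelength:
λ = hc/E_photon = (6.626×10⁻³⁴)(3×10⁸) / (6.02 × 1.602×10⁻¹⁹)
λ = 205.95 nm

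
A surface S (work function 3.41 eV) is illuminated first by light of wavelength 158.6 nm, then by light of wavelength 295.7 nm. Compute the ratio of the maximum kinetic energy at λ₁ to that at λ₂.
5.6296

Using Einstein's equation: KE_max = hc/λ - φ

For λ₁ = 158.6 nm:
E₁ = hc/λ₁ = 7.8174 eV
KE₁ = E₁ - φ = 7.8174 - 3.41 = 4.4074 eV

For λ₂ = 295.7 nm:
E₂ = hc/λ₂ = 4.1929 eV
KE₂ = E₂ - φ = 4.1929 - 3.41 = 0.7829 eV

Ratio: KE₁/KE₂ = 4.4074/0.7829 = 5.6296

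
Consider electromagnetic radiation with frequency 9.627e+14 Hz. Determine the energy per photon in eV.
3.9814 eV

Using E = hf:

E = hf = (6.626×10⁻³⁴ J·s)(9.627e+14 Hz)
E = 3.9814 eV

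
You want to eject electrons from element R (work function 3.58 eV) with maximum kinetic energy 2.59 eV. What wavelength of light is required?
200.95 nm

From Einstein's equation: KE_max = hc/λ - φ

Rearranging for λ:
hc/λ = KE_max + φ
λ = hc/(KE_max + φ)

Required photon energy:
E_photon = KE_max + φ = 2.59 + 3.58 = 6.17 eV

Required wavelength:
λ = hc/E_photon = (6.626×10⁻³⁴)(3×10⁸) / (6.17 × 1.602×10⁻¹⁹)
λ = 200.95 nm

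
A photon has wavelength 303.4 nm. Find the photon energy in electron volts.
4.0865 eV

Using E = hf = hc/λ:

E = hc/λ = (6.626×10⁻³⁴ J·s)(3×10⁸ m/s) / (303.4×10⁻⁹ m)
E = 4.0865 eV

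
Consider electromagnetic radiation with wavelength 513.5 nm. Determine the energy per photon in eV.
2.4145 eV

Using E = hf = hc/λ:

E = hc/λ = (6.626×10⁻³⁴ J·s)(3×10⁸ m/s) / (513.5×10⁻⁹ m)
E = 2.4145 eV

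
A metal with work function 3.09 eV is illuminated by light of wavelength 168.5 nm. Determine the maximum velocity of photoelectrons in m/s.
1.2253e+06 m/s

First, find the maximum kinetic energy:
E_photon = hc/λ = 7.3581 eV
KE_max = E_photon - φ = 7.3581 - 3.09 = 4.2681 eV

Convert to Joules: KE_max = 4.2681 × 1.602×10⁻¹⁹ J = 6.8383e-19 J

Then use KE = ½mv² to find velocity:
v = √(2·KE/m) = √(2 × 6.8383e-19 J / 9.109e-31 kg)
v = 1.2253e+06 m/s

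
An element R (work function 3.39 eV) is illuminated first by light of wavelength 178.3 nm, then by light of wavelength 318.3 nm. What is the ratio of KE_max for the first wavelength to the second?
7.0540

Using Einstein's equation: KE_max = hc/λ - φ

For λ₁ = 178.3 nm:
E₁ = hc/λ₁ = 6.9537 eV
KE₁ = E₁ - φ = 6.9537 - 3.39 = 3.5637 eV

For λ₂ = 318.3 nm:
E₂ = hc/λ₂ = 3.8952 eV
KE₂ = E₂ - φ = 3.8952 - 3.39 = 0.5052 eV

Ratio: KE₁/KE₂ = 3.5637/0.5052 = 7.0540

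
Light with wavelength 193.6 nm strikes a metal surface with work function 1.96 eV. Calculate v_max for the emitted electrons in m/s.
1.2503e+06 m/s

First, find the maximum kinetic energy:
E_photon = hc/λ = 6.4041 eV
KE_max = E_photon - φ = 6.4041 - 1.96 = 4.4441 eV

Convert to Joules: KE_max = 4.4441 × 1.602×10⁻¹⁹ J = 7.1203e-19 J

Then use KE = ½mv² to find velocity:
v = √(2·KE/m) = √(2 × 7.1203e-19 J / 9.109e-31 kg)
v = 1.2503e+06 m/s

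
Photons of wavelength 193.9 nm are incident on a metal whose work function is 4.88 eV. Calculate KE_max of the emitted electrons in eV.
1.5142 eV

Using Einstein's photoelectric equation: KE_max = hf - φ = hc/λ - φ

First, calculate the photon energy:
E_photon = hc/λ = (6.626×10⁻³⁴ J·s)(3×10⁸ m/s) / (193.9×10⁻⁹ m)
E_photon = 6.3942 eV

Then, the maximum kinetic energy:
KE_max = E_photon - φ = 6.3942 eV - 4.88 eV = 1.5142 eV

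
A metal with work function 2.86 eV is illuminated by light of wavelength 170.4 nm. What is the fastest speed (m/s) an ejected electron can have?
1.2464e+06 m/s

First, find the maximum kinetic energy:
E_photon = hc/λ = 7.2761 eV
KE_max = E_photon - φ = 7.2761 - 2.86 = 4.4161 eV

Convert to Joules: KE_max = 4.4161 × 1.602×10⁻¹⁹ J = 7.0753e-19 J

Then use KE = ½mv² to find velocity:
v = √(2·KE/m) = √(2 × 7.0753e-19 J / 9.109e-31 kg)
v = 1.2464e+06 m/s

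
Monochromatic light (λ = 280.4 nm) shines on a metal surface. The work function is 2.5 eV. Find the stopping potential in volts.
1.9217 V

The stopping potential V_s satisfies: eV_s = KE_max

First, find KE_max using Einstein's equation:
E_photon = hc/λ = 4.4217 eV
KE_max = E_photon - φ = 4.4217 - 2.5 = 1.9217 eV

Since eV_s = KE_max:
V_s = KE_max/e = 1.9217 V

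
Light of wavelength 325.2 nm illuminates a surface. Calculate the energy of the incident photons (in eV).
3.8126 eV

Using E = hf = hc/λ:

E = hc/λ = (6.626×10⁻³⁴ J·s)(3×10⁸ m/s) / (325.2×10⁻⁹ m)
E = 3.8126 eV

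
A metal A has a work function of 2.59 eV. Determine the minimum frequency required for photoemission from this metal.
6.2626e+14 Hz

The threshold frequency is when the photon energy equals the work function:
hf₀ = φ

Solving for f₀:
f₀ = φ/h = (2.59 eV × 1.602×10⁻¹⁹ J/eV) / (6.626×10⁻³⁴ J·s)
f₀ = 6.2626e+14 Hz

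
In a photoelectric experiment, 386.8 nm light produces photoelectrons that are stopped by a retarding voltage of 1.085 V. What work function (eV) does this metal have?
2.12 eV

The stopping potential gives the maximum kinetic energy: KE_max = eV_s = 1.085 eV

From Einstein's photoelectric equation: KE_max = hc/λ - φ
Rearranging: φ = hc/λ - KE_max

Calculate photon energy:
E_photon = hc/λ = (6.626×10⁻³⁴ J·s)(3×10⁸ m/s) / (386.8×10⁻⁹ m) = 3.2054 eV

Therefore:
φ = 3.2054 - 1.085 = 2.12 eV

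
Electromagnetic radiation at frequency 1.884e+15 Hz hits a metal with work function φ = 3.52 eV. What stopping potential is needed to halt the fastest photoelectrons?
4.2716 V

The stopping potential V_s satisfies: eV_s = KE_max

First, find KE_max using Einstein's equation:
E_photon = hf = (6.626×10⁻³⁴ J·s)(1.884e+15 Hz) = 7.7916 eV
KE_max = E_photon - φ = 7.7916 - 3.52 = 4.2716 eV

Since eV_s = KE_max:
V_s = KE_max/e = 4.2716 V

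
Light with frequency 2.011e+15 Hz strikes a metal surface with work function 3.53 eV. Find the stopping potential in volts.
4.7868 V

The stopping potential V_s satisfies: eV_s = KE_max

First, find KE_max using Einstein's equation:
E_photon = hf = (6.626×10⁻³⁴ J·s)(2.011e+15 Hz) = 8.3168 eV
KE_max = E_photon - φ = 8.3168 - 3.53 = 4.7868 eV

Since eV_s = KE_max:
V_s = KE_max/e = 4.7868 V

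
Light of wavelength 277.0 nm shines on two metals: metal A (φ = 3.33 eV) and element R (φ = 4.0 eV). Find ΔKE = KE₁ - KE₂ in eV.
0.6700 eV

Using KE_max = hc/λ - φ for each metal:

Photon energy: E = hc/λ = 4.4760 eV

For metal A (φ₁ = 3.33 eV):
KE₁ = E - φ₁ = 4.4760 - 3.33 = 1.1460 eV

For element R (φ₂ = 4.0 eV):
KE₂ = E - φ₂ = 4.4760 - 4.0 = 0.4760 eV

Difference:
ΔKE = KE₁ - KE₂ = 1.1460 - 0.4760 = 0.6700 eV

Note: The difference equals the difference in work functions: 4.0 - 3.33 = 0.67 eV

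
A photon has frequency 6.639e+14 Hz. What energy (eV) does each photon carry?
2.7457 eV

Using E = hf:

E = hf = (6.626×10⁻³⁴ J·s)(6.639e+14 Hz)
E = 2.7457 eV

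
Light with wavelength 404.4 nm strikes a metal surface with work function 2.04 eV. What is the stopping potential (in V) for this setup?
1.0259 V

The stopping potential V_s satisfies: eV_s = KE_max

First, find KE_max using Einstein's equation:
E_photon = hc/λ = 3.0659 eV
KE_max = E_photon - φ = 3.0659 - 2.04 = 1.0259 eV

Since eV_s = KE_max:
V_s = KE_max/e = 1.0259 V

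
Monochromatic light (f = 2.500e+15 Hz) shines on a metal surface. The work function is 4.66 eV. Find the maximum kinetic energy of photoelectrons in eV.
5.6792 eV

Using Einstein's photoelectric equation: KE_max = hf - φ

First, calculate the photon energy:
E_photon = hf = (6.626×10⁻³⁴ J·s)(2.500e+15 Hz)
E_photon = 10.3392 eV

Then, the maximum kinetic energy:
KE_max = E_photon - φ = 10.3392 eV - 4.66 eV = 5.6792 eV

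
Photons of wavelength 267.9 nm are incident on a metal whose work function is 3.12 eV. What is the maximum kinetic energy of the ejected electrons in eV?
1.5080 eV

Using Einstein's photoelectric equation: KE_max = hf - φ = hc/λ - φ

First, calculate the photon energy:
E_photon = hc/λ = (6.626×10⁻³⁴ J·s)(3×10⁸ m/s) / (267.9×10⁻⁹ m)
E_photon = 4.6280 eV

Then, the maximum kinetic energy:
KE_max = E_photon - φ = 4.6280 eV - 3.12 eV = 1.5080 eV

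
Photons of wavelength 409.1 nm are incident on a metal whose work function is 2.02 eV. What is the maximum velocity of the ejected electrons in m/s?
5.9625e+05 m/s

First, find the maximum kinetic energy:
E_photon = hc/λ = 3.0307 eV
KE_max = E_photon - φ = 3.0307 - 2.02 = 1.0107 eV

Convert to Joules: KE_max = 1.0107 × 1.602×10⁻¹⁹ J = 1.6193e-19 J

Then use KE = ½mv² to find velocity:
v = √(2·KE/m) = √(2 × 1.6193e-19 J / 9.109e-31 kg)
v = 5.9625e+05 m/s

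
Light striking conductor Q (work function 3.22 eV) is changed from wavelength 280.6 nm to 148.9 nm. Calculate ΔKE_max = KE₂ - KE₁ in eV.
3.9081 eV

Using Einstein's equation: KE_max = hc/λ - φ

For λ₁ = 280.6 nm:
KE₁ = hc/λ₁ - φ = 4.4185 - 3.22 = 1.1985 eV

For λ₂ = 148.9 nm:
KE₂ = hc/λ₂ - φ = 8.3267 - 3.22 = 5.1067 eV

Change in KE:
ΔKE = KE₂ - KE₁ = 5.1067 - 1.1985 = 3.9081 eV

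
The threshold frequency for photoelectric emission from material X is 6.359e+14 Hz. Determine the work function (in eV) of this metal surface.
2.63 eV

At the threshold frequency, photon energy equals work function:
φ = hf₀

Calculating:
φ = (6.626×10⁻³⁴ J·s)(6.359e+14 Hz)
φ = 2.63 eV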